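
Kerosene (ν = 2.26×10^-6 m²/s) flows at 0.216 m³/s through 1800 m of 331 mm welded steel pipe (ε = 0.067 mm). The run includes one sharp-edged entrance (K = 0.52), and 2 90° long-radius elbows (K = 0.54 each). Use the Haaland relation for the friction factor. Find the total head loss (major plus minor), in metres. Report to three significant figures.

V = 4Q/(πD²) = 2.510 m/s; V²/2g = 0.3212 m
Re = 3.68×10^5, ε/D = 2.02×10^-4 → f = 0.01574 (Haaland)
Major: h_f = f(L/D)·V²/2g = 0.01574·5438·0.3212 = 27.50 m
Minor: ΣK = 1.60; h_m = ΣK·V²/2g = 0.5139 m
Total H_L = 27.50 + 0.5139 = 28.01 m

H_L ≈ 28.0 m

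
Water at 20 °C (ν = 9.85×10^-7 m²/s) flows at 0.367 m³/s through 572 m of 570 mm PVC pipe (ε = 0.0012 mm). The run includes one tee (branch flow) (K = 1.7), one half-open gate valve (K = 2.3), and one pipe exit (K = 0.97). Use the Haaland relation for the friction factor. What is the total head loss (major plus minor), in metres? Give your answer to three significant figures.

H_L ≈ 1.79 m

V = 4Q/(πD²) = 1.438 m/s; V²/2g = 0.1054 m
Re = 8.32×10^5, ε/D = 2.11×10^-6 → f = 0.01198 (Haaland)
Major: h_f = f(L/D)·V²/2g = 0.01198·1004·0.1054 = 1.268 m
Minor: ΣK = 4.97; h_m = ΣK·V²/2g = 0.5240 m
Total H_L = 1.268 + 0.5240 = 1.792 m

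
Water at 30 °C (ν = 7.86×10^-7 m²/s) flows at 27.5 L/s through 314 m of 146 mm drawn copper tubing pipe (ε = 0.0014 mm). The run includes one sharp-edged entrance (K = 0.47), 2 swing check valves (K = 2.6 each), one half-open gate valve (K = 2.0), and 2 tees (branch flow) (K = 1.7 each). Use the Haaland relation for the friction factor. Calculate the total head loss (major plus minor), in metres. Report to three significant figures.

V = 4Q/(πD²) = 1.643 m/s; V²/2g = 0.1375 m
Re = 3.05×10^5, ε/D = 9.59×10^-6 → f = 0.01437 (Haaland)
Major: h_f = f(L/D)·V²/2g = 0.01437·2151·0.1375 = 4.252 m
Minor: ΣK = 11.1; h_m = ΣK·V²/2g = 1.522 m
Total H_L = 4.252 + 1.522 = 5.774 m

H_L ≈ 5.77 m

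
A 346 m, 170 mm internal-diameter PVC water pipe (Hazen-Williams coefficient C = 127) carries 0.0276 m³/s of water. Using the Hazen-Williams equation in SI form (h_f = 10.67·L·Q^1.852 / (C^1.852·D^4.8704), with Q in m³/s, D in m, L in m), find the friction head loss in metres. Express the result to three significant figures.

h_f = 10.67·346·0.0276^1.852 / (127^1.852·0.170^4.8704) = 3.401 m

h_f ≈ 3.40 m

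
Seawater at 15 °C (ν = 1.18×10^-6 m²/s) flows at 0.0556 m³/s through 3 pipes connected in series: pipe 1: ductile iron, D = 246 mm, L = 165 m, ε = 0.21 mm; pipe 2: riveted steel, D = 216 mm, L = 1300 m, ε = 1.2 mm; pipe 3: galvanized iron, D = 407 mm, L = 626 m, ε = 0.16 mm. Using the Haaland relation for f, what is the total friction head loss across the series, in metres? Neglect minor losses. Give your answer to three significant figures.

Pipe 1: V = 1.170 m/s, Re = 2.44×10^5, ε/D = 8.54×10^-4, f = 0.02008, h_1 = f(L/D)V²/2g = 0.9395 m
Pipe 2: V = 1.517 m/s, Re = 2.78×10^5, ε/D = 0.00556, f = 0.03171, h_2 = f(L/D)V²/2g = 22.40 m
Pipe 3: V = 0.4274 m/s, Re = 1.47×10^5, ε/D = 3.93×10^-4, f = 0.01866, h_3 = f(L/D)V²/2g = 0.2671 m
Series → Q common, losses add: H = Σh = 23.60 m

H ≈ 23.6 m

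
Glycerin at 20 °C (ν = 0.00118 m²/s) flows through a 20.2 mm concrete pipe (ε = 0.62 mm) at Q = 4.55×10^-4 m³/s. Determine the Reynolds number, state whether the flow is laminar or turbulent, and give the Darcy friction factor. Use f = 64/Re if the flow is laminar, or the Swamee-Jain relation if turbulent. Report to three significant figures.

V = 4Q/(πD²) = 1.420 m/s
Re = VD/ν = 1.420·0.0202/0.00118 = 24.3
Re < 2300 → laminar → f = 64/Re = 2.633

Re ≈ 24.3; laminar; f = 64/Re ≈ 2.63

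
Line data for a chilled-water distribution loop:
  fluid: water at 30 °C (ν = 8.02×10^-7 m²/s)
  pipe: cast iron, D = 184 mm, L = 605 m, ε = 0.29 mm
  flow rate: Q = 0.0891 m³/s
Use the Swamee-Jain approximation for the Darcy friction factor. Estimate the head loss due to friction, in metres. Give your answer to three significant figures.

V = 4Q/(πD²) = 4·0.0891/(π·0.184²) = 3.351 m/s
Re = VD/ν = 3.351·0.184/8.02×10^-7 = 7.69×10^5 → turbulent
ε/D = 0.29/184 = 0.00158
Swamee-Jain: f = 0.02238
h_f = f(L/D)V²/(2g) = 0.02238·(605/0.184)·3.351²/(2·9.81) = 42.12 m

h_f ≈ 42.1 m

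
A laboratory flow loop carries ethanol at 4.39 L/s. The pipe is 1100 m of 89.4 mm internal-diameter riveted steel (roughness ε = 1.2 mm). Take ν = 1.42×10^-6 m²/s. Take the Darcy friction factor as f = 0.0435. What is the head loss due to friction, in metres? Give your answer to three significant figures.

V = 4Q/(πD²) = 4·0.00439/(π·0.0894²) = 0.6994 m/s
h_f = f(L/D)V²/(2g) = 0.04350·(1100/0.0894)·0.6994²/(2·9.81) = 13.34 m

h_f ≈ 13.3 m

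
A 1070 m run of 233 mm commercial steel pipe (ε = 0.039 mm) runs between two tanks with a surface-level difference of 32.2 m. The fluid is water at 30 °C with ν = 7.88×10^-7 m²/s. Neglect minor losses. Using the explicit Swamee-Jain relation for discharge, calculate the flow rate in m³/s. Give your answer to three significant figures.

Swamee-Jain (Type II): Q = -0.965·√(gD⁵h_f/L)·ln[ε/(3.7D) + √(3.17ν²L/(gD³h_f))]
√(gD⁵h_f/L) = √(9.81·0.233⁵·32.2/1070) = 0.01424
ε/(3.7D) = 4.52×10^-5; √(3.17ν²L/(gD³h_f)) = 2.30×10^-5
Q = -0.965·0.01424·ln(6.820×10^-5) = 0.1318 m³/s
Check: V = 3.09 m/s, Re = 9.14×10^5, f = 0.01448, h_f = 32.4 m ≈ 32.2 m ✓

Q ≈ 0.132 m³/s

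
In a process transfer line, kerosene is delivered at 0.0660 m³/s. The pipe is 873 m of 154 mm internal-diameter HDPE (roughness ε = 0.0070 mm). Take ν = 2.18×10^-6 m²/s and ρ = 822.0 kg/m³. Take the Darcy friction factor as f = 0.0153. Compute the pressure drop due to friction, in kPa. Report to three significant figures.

Δp ≈ 448 kPa

V = 4Q/(πD²) = 4·0.0660/(π·0.154²) = 3.543 m/s
h_f = f(L/D)V²/(2g) = 0.01530·(873/0.154)·3.543²/(2·9.81) = 55.50 m
Δp = ρg·h_f = 822.0·9.81·55.50 = 447.6 kPa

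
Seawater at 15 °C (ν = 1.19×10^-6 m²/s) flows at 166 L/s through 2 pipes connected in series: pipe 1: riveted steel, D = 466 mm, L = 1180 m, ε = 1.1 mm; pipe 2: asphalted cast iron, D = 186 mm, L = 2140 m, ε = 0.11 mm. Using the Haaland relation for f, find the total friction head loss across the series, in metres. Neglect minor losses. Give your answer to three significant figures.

Pipe 1: V = 0.9733 m/s, Re = 3.81×10^5, ε/D = 0.00236, f = 0.02491, h_1 = f(L/D)V²/2g = 3.046 m
Pipe 2: V = 6.109 m/s, Re = 9.55×10^5, ε/D = 5.91×10^-4, f = 0.01779, h_2 = f(L/D)V²/2g = 389.3 m
Series → Q common, losses add: H = Σh = 392.4 m

H ≈ 392 m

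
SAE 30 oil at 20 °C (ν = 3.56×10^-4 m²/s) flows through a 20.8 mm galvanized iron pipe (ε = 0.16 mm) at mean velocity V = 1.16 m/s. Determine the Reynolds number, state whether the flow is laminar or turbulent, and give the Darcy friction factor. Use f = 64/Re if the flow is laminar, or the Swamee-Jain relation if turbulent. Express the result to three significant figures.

Re ≈ 67.8; laminar; f = 64/Re ≈ 0.944

Re = VD/ν = 1.160·0.0208/3.56×10^-4 = 67.8
Re < 2300 → laminar → f = 64/Re = 0.9443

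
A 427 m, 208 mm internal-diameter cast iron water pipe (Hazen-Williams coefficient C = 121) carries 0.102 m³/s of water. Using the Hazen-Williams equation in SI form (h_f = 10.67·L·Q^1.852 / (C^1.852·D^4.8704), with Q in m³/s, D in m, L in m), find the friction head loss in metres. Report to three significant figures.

h_f = 10.67·427·0.102^1.852 / (121^1.852·0.208^4.8704) = 19.34 m

h_f ≈ 19.3 m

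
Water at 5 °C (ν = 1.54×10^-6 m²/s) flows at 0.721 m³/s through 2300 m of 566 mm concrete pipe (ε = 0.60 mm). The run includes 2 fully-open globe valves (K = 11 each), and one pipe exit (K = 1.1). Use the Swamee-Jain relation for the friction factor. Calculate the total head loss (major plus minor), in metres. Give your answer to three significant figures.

V = 4Q/(πD²) = 2.866 m/s; V²/2g = 0.4185 m
Re = 1.05×10^6, ε/D = 0.00106 → f = 0.02028 (Swamee-Jain)
Major: h_f = f(L/D)·V²/2g = 0.02028·4064·0.4185 = 34.49 m
Minor: ΣK = 23.1; h_m = ΣK·V²/2g = 9.668 m
Total H_L = 34.49 + 9.668 = 44.16 m

H_L ≈ 44.2 m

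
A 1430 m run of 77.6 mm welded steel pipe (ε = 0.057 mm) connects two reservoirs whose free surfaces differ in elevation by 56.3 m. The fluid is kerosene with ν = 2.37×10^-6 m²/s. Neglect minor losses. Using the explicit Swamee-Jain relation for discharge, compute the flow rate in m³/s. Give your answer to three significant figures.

Q ≈ 0.00762 m³/s

Swamee-Jain (Type II): Q = -0.965·√(gD⁵h_f/L)·ln[ε/(3.7D) + √(3.17ν²L/(gD³h_f))]
√(gD⁵h_f/L) = √(9.81·0.0776⁵·56.3/1430) = 0.001042
ε/(3.7D) = 1.99×10^-4; √(3.17ν²L/(gD³h_f)) = 3.14×10^-4
Q = -0.965·0.001042·ln(5.126×10^-4) = 0.007622 m³/s
Check: V = 1.61 m/s, Re = 5.28×10^4, f = 0.02320, h_f = 56.6 m ≈ 56.3 m ✓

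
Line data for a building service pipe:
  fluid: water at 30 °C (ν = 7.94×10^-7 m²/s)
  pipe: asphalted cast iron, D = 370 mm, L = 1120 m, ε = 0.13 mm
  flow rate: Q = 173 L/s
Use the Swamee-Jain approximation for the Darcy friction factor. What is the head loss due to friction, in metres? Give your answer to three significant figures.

h_f ≈ 6.55 m

V = 4Q/(πD²) = 4·0.173/(π·0.370²) = 1.609 m/s
Re = VD/ν = 1.609·0.370/7.94×10^-7 = 7.50×10^5 → turbulent
ε/D = 0.13/370 = 3.51×10^-4
Swamee-Jain: f = 0.01640
h_f = f(L/D)V²/(2g) = 0.01640·(1120/0.370)·1.609²/(2·9.81) = 6.550 m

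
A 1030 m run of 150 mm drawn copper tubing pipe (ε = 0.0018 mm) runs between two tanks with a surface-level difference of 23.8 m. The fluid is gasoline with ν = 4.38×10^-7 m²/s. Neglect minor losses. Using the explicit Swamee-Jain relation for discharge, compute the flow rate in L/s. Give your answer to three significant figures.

Swamee-Jain (Type II): Q = -0.965·√(gD⁵h_f/L)·ln[ε/(3.7D) + √(3.17ν²L/(gD³h_f))]
√(gD⁵h_f/L) = √(9.81·0.150⁵·23.8/1030) = 0.004149
ε/(3.7D) = 3.24×10^-6; √(3.17ν²L/(gD³h_f)) = 2.82×10^-5
Q = -0.965·0.004149·ln(3.144×10^-5) = 0.04151 m³/s
Check: V = 2.35 m/s, Re = 8.04×10^5, f = 0.01230, h_f = 23.8 m ≈ 23.8 m ✓

Q ≈ 41.5 L/s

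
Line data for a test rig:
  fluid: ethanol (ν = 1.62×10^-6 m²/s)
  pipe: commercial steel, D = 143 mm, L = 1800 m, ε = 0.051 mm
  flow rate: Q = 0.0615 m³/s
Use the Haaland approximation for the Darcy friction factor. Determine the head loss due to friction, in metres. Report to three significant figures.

V = 4Q/(πD²) = 4·0.0615/(π·0.143²) = 3.829 m/s
Re = VD/ν = 3.829·0.143/1.62×10^-6 = 3.38×10^5 → turbulent
ε/D = 0.051/143 = 3.57×10^-4
Haaland: f = 0.01703
h_f = f(L/D)V²/(2g) = 0.01703·(1800/0.143)·3.829²/(2·9.81) = 160.2 m

h_f ≈ 160 m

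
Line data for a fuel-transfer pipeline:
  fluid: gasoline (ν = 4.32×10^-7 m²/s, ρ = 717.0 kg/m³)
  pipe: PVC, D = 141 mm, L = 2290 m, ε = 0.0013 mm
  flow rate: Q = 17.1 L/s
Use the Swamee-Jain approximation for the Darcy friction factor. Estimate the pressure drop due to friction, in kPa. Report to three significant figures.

Δp ≈ 98.0 kPa

V = 4Q/(πD²) = 4·0.0171/(π·0.141²) = 1.095 m/s
Re = VD/ν = 1.095·0.141/4.32×10^-7 = 3.57×10^5 → turbulent
ε/D = 0.0013/141 = 9.22×10^-6
Swamee-Jain: f = 0.01403
h_f = f(L/D)V²/(2g) = 0.01403·(2290/0.141)·1.095²/(2·9.81) = 13.93 m
Δp = ρg·h_f = 717.0·9.81·13.93 = 98.00 kPa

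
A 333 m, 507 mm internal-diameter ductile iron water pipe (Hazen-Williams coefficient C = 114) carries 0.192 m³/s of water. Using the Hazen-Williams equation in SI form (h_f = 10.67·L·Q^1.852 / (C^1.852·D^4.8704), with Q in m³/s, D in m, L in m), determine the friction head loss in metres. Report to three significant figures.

h_f ≈ 0.709 m

h_f = 10.67·333·0.192^1.852 / (114^1.852·0.507^4.8704) = 0.7090 m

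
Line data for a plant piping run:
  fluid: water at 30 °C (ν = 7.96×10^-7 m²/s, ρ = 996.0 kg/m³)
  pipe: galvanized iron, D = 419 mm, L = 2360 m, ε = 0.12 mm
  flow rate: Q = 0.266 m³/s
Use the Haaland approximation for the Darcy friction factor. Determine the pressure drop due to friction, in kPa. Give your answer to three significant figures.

V = 4Q/(πD²) = 4·0.266/(π·0.419²) = 1.929 m/s
Re = VD/ν = 1.929·0.419/7.96×10^-7 = 1.02×10^6 → turbulent
ε/D = 0.12/419 = 2.86×10^-4
Haaland: f = 0.01547
h_f = f(L/D)V²/(2g) = 0.01547·(2360/0.419)·1.929²/(2·9.81) = 16.53 m
Δp = ρg·h_f = 996.0·9.81·16.53 = 161.5 kPa

Δp ≈ 161 kPa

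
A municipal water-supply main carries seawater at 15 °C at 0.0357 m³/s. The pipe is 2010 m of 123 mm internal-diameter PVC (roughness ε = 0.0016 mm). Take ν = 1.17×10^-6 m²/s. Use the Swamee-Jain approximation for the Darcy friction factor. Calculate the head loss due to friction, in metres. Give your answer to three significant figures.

V = 4Q/(πD²) = 4·0.0357/(π·0.123²) = 3.004 m/s
Re = VD/ν = 3.004·0.123/1.17×10^-6 = 3.16×10^5 → turbulent
ε/D = 0.0016/123 = 1.30×10^-5
Swamee-Jain: f = 0.01439
h_f = f(L/D)V²/(2g) = 0.01439·(2010/0.123)·3.004²/(2·9.81) = 108.2 m

h_f ≈ 108 m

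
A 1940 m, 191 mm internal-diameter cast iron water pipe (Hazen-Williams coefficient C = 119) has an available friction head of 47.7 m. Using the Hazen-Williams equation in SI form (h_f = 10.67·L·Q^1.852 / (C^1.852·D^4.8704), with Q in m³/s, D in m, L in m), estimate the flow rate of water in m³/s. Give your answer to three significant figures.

Rearranging: Q = [h_f·C^1.852·D^4.8704 / (10.67·L)]^(1/1.852)
Q = [47.7·119^1.852·0.191^4.8704 / (10.67·1940)]^0.540 = 0.05764 m³/s

Q ≈ 0.0576 m³/s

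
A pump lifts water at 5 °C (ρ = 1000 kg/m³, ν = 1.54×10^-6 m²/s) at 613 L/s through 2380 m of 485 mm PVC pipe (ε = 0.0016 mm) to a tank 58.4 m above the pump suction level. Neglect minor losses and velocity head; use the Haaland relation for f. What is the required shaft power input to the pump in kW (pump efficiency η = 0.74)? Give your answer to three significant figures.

V = 4Q/(πD²) = 3.318 m/s; Re = 1.04×10^6; ε/D = 3.30×10^-6; f = 0.01156
h_f = f(L/D)V²/2g = 31.82 m
Total head H = z + h_f = 58.4 + 31.82 = 90.22 m
P_hyd = ρgQH = 1000·9.81·0.613·90.22 = 542.6 kW
P_shaft = P_hyd/η = 542.6/0.74 = 733.2 kW

P_shaft ≈ 733 kW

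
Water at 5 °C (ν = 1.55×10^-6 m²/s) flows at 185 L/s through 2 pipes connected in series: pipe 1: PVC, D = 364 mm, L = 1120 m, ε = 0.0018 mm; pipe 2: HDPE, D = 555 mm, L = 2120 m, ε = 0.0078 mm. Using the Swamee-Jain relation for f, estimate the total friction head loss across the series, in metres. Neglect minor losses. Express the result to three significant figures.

H ≈ 8.42 m

Pipe 1: V = 1.778 m/s, Re = 4.17×10^5, ε/D = 4.95×10^-6, f = 0.01360, h_1 = f(L/D)V²/2g = 6.738 m
Pipe 2: V = 0.7647 m/s, Re = 2.74×10^5, ε/D = 1.41×10^-5, f = 0.01478, h_2 = f(L/D)V²/2g = 1.683 m
Series → Q common, losses add: H = Σh = 8.421 m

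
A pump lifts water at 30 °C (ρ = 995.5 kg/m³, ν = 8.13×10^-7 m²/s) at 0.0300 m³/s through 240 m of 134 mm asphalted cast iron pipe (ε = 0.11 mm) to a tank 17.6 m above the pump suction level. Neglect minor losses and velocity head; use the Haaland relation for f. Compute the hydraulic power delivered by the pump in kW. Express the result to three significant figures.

P_hyd ≈ 7.53 kW

V = 4Q/(πD²) = 2.127 m/s; Re = 3.51×10^5; ε/D = 8.21×10^-4; f = 0.01960
h_f = f(L/D)V²/2g = 8.097 m
Total head H = z + h_f = 17.6 + 8.097 = 25.70 m
P_hyd = ρgQH = 995.5·9.81·0.0300·25.70 = 7.529 kW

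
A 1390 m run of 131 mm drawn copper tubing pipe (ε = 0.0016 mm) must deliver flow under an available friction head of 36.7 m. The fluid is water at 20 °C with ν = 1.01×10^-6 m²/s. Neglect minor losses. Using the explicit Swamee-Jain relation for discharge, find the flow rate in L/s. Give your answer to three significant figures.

Q ≈ 28.9 L/s

Swamee-Jain (Type II): Q = -0.965·√(gD⁵h_f/L)·ln[ε/(3.7D) + √(3.17ν²L/(gD³h_f))]
√(gD⁵h_f/L) = √(9.81·0.131⁵·36.7/1390) = 0.003161
ε/(3.7D) = 3.30×10^-6; √(3.17ν²L/(gD³h_f)) = 7.45×10^-5
Q = -0.965·0.003161·ln(7.782×10^-5) = 0.02886 m³/s
Check: V = 2.14 m/s, Re = 2.78×10^5, f = 0.01472, h_f = 36.5 m ≈ 36.7 m ✓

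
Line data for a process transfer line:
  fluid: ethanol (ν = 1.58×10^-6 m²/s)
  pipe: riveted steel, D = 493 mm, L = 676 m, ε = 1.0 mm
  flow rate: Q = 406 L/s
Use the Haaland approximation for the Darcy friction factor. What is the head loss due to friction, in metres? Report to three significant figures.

h_f ≈ 7.52 m

V = 4Q/(πD²) = 4·0.406/(π·0.493²) = 2.127 m/s
Re = VD/ν = 2.127·0.493/1.58×10^-6 = 6.64×10^5 → turbulent
ε/D = 1.0/493 = 0.00203
Haaland: f = 0.02380
h_f = f(L/D)V²/(2g) = 0.02380·(676/0.493)·2.127²/(2·9.81) = 7.523 m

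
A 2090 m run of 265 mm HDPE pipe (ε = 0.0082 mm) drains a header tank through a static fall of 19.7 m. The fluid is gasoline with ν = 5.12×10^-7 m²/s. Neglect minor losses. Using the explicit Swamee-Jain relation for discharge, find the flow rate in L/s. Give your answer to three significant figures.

Q ≈ 110 L/s

Swamee-Jain (Type II): Q = -0.965·√(gD⁵h_f/L)·ln[ε/(3.7D) + √(3.17ν²L/(gD³h_f))]
√(gD⁵h_f/L) = √(9.81·0.265⁵·19.7/2090) = 0.01099
ε/(3.7D) = 8.36×10^-6; √(3.17ν²L/(gD³h_f)) = 2.20×10^-5
Q = -0.965·0.01099·ln(3.034×10^-5) = 0.1104 m³/s
Check: V = 2.00 m/s, Re = 1.04×10^6, f = 0.01226, h_f = 19.7 m ≈ 19.7 m ✓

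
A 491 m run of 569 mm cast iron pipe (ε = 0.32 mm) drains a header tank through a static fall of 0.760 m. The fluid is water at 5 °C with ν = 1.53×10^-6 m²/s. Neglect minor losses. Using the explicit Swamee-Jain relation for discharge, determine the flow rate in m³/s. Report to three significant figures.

Swamee-Jain (Type II): Q = -0.965·√(gD⁵h_f/L)·ln[ε/(3.7D) + √(3.17ν²L/(gD³h_f))]
√(gD⁵h_f/L) = √(9.81·0.569⁵·0.760/491) = 0.03009
ε/(3.7D) = 1.52×10^-4; √(3.17ν²L/(gD³h_f)) = 5.15×10^-5
Q = -0.965·0.03009·ln(2.035×10^-4) = 0.2468 m³/s
Check: V = 0.971 m/s, Re = 3.61×10^5, f = 0.01847, h_f = 0.765 m ≈ 0.760 m ✓

Q ≈ 0.247 m³/s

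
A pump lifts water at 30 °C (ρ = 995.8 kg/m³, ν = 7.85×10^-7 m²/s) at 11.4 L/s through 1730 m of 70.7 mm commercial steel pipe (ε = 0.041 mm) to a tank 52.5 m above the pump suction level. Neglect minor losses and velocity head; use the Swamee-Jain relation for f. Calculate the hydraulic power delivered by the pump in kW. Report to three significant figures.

V = 4Q/(πD²) = 2.904 m/s; Re = 2.62×10^5; ε/D = 5.80×10^-4; f = 0.01895
h_f = f(L/D)V²/2g = 199.3 m
Total head H = z + h_f = 52.5 + 199.3 = 251.8 m
P_hyd = ρgQH = 995.8·9.81·0.0114·251.8 = 28.04 kW

P_hyd ≈ 28.0 kW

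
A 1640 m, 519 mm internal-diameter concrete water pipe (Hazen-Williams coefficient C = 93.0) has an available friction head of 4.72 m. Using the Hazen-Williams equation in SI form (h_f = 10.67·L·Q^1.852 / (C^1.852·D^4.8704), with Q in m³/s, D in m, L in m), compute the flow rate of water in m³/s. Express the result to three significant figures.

Q ≈ 0.196 m³/s

Rearranging: Q = [h_f·C^1.852·D^4.8704 / (10.67·L)]^(1/1.852)
Q = [4.72·93.0^1.852·0.519^4.8704 / (10.67·1640)]^0.540 = 0.1960 m³/s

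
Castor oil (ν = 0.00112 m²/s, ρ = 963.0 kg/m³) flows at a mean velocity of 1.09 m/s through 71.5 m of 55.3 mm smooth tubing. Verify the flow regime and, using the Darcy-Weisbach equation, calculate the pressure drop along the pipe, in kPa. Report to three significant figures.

Re = VD/ν = 1.09·0.05530/0.00112 = 53.8 → laminar (Re < 2300)
f = 64/Re = 1.189
h_f = f(L/D)V²/(2g) = 1.189·(71.5/0.05530)·1.09²/(2·9.81) = 93.11 m
Δp = ρg·h_f = 963.0·9.81·93.11 = 879.6 kPa

Δp ≈ 880 kPa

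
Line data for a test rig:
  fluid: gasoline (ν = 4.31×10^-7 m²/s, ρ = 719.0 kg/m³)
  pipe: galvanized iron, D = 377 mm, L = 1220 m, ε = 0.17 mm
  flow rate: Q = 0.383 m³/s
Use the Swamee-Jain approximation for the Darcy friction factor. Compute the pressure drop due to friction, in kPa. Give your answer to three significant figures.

Δp ≈ 227 kPa

V = 4Q/(πD²) = 4·0.383/(π·0.377²) = 3.431 m/s
Re = VD/ν = 3.431·0.377/4.31×10^-7 = 3.00×10^6 → turbulent
ε/D = 0.17/377 = 4.51×10^-4
Swamee-Jain: f = 0.01657
h_f = f(L/D)V²/(2g) = 0.01657·(1220/0.377)·3.431²/(2·9.81) = 32.16 m
Δp = ρg·h_f = 719.0·9.81·32.16 = 226.9 kPa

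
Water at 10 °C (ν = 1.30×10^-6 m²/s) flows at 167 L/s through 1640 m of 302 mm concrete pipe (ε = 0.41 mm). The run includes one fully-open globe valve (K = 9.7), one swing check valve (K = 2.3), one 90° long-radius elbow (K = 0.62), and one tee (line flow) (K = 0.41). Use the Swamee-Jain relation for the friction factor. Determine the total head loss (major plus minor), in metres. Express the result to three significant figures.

H_L ≈ 36.3 m

V = 4Q/(πD²) = 2.331 m/s; V²/2g = 0.2770 m
Re = 5.42×10^5, ε/D = 0.00136 → f = 0.02174 (Swamee-Jain)
Major: h_f = f(L/D)·V²/2g = 0.02174·5430·0.2770 = 32.71 m
Minor: ΣK = 13.0; h_m = ΣK·V²/2g = 3.610 m
Total H_L = 32.71 + 3.610 = 36.32 m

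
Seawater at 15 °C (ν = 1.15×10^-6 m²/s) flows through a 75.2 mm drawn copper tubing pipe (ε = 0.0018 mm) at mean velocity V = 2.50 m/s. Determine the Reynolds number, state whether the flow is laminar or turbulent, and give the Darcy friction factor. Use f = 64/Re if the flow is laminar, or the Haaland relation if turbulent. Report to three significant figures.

Re = VD/ν = 2.500·0.0752/1.15×10^-6 = 1.63×10^5
Re > 4000 → turbulent; ε/D = 2.39×10^-5
Haaland: f = 0.01626

Re ≈ 1.63×10^5; turbulent; f ≈ 0.0163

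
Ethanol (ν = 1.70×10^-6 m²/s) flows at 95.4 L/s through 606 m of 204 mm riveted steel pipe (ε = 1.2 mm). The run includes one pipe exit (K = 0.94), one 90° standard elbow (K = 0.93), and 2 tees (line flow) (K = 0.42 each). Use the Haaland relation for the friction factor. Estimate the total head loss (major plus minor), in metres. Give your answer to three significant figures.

V = 4Q/(πD²) = 2.919 m/s; V²/2g = 0.4342 m
Re = 3.50×10^5, ε/D = 0.00588 → f = 0.03221 (Haaland)
Major: h_f = f(L/D)·V²/2g = 0.03221·2971·0.4342 = 41.54 m
Minor: ΣK = 2.71; h_m = ΣK·V²/2g = 1.177 m
Total H_L = 41.54 + 1.177 = 42.72 m

H_L ≈ 42.7 m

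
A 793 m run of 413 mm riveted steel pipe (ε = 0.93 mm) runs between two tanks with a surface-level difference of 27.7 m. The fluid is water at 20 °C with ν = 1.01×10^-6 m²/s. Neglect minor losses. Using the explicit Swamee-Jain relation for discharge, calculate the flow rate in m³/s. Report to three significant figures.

Q ≈ 0.457 m³/s

Swamee-Jain (Type II): Q = -0.965·√(gD⁵h_f/L)·ln[ε/(3.7D) + √(3.17ν²L/(gD³h_f))]
√(gD⁵h_f/L) = √(9.81·0.413⁵·27.7/793) = 0.06417
ε/(3.7D) = 6.09×10^-4; √(3.17ν²L/(gD³h_f)) = 1.16×10^-5
Q = -0.965·0.06417·ln(6.202×10^-4) = 0.4573 m³/s
Check: V = 3.41 m/s, Re = 1.40×10^6, f = 0.02436, h_f = 27.8 m ≈ 27.7 m ✓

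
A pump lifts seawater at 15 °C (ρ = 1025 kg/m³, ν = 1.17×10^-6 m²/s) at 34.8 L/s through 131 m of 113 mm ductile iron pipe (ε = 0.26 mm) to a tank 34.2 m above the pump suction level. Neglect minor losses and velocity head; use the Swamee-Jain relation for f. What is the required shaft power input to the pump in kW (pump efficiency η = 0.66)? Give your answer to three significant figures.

V = 4Q/(πD²) = 3.470 m/s; Re = 3.35×10^5; ε/D = 0.00230; f = 0.02495
h_f = f(L/D)V²/2g = 17.75 m
Total head H = z + h_f = 34.2 + 17.75 = 51.95 m
P_hyd = ρgQH = 1025·9.81·0.0348·51.95 = 18.18 kW
P_shaft = P_hyd/η = 18.18/0.66 = 27.54 kW

P_shaft ≈ 27.5 kW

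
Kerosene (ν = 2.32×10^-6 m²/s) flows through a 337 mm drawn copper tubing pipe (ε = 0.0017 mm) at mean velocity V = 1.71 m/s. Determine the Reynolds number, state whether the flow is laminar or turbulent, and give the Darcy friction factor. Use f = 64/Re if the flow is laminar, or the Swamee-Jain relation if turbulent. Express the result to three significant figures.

Re = VD/ν = 1.710·0.337/2.32×10^-6 = 2.48×10^5
Re > 4000 → turbulent; ε/D = 5.04×10^-6
Swamee-Jain: f = 0.01495

Re ≈ 2.48×10^5; turbulent; f ≈ 0.0149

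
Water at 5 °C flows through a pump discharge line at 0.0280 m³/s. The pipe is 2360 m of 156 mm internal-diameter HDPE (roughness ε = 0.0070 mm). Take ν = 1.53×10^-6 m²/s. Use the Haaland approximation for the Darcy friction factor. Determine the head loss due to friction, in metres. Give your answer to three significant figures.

h_f ≈ 27.6 m

V = 4Q/(πD²) = 4·0.0280/(π·0.156²) = 1.465 m/s
Re = VD/ν = 1.465·0.156/1.53×10^-6 = 1.49×10^5 → turbulent
ε/D = 0.0070/156 = 4.49×10^-5
Haaland: f = 0.01666
h_f = f(L/D)V²/(2g) = 0.01666·(2360/0.156)·1.465²/(2·9.81) = 27.57 m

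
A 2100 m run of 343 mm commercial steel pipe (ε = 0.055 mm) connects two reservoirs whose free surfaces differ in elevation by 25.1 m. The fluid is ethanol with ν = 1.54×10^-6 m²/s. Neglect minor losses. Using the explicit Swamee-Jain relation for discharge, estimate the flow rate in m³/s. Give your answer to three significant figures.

Q ≈ 0.214 m³/s

Swamee-Jain (Type II): Q = -0.965·√(gD⁵h_f/L)·ln[ε/(3.7D) + √(3.17ν²L/(gD³h_f))]
√(gD⁵h_f/L) = √(9.81·0.343⁵·25.1/2100) = 0.02359
ε/(3.7D) = 4.33×10^-5; √(3.17ν²L/(gD³h_f)) = 3.99×10^-5
Q = -0.965·0.02359·ln(8.320×10^-5) = 0.2139 m³/s
Check: V = 2.31 m/s, Re = 5.16×10^5, f = 0.01508, h_f = 25.2 m ≈ 25.1 m ✓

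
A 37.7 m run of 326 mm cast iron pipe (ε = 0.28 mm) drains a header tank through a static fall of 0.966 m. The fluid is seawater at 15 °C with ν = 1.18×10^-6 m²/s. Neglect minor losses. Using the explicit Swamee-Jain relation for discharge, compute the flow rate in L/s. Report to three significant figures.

Swamee-Jain (Type II): Q = -0.965·√(gD⁵h_f/L)·ln[ε/(3.7D) + √(3.17ν²L/(gD³h_f))]
√(gD⁵h_f/L) = √(9.81·0.326⁵·0.966/37.7) = 0.03042
ε/(3.7D) = 2.32×10^-4; √(3.17ν²L/(gD³h_f)) = 2.25×10^-5
Q = -0.965·0.03042·ln(2.546×10^-4) = 0.2430 m³/s
Check: V = 2.91 m/s, Re = 8.04×10^5, f = 0.01945, h_f = 0.971 m ≈ 0.966 m ✓

Q ≈ 243 L/s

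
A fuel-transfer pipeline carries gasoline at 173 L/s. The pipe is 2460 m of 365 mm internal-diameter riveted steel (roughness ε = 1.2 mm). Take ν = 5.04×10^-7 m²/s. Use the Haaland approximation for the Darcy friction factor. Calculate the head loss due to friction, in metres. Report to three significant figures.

V = 4Q/(πD²) = 4·0.173/(π·0.365²) = 1.653 m/s
Re = VD/ν = 1.653·0.365/5.04×10^-7 = 1.20×10^6 → turbulent
ε/D = 1.2/365 = 0.00329
Haaland: f = 0.02700
h_f = f(L/D)V²/(2g) = 0.02700·(2460/0.365)·1.653²/(2·9.81) = 25.36 m

h_f ≈ 25.4 m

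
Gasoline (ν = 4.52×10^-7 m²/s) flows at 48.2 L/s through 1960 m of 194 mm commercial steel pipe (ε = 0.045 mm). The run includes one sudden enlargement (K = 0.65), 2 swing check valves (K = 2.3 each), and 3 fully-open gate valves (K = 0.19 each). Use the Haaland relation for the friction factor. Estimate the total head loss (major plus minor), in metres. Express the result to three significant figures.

H_L ≈ 21.6 m

V = 4Q/(πD²) = 1.631 m/s; V²/2g = 0.1355 m
Re = 7.00×10^5, ε/D = 2.32×10^-4 → f = 0.01523 (Haaland)
Major: h_f = f(L/D)·V²/2g = 0.01523·10103·0.1355 = 20.85 m
Minor: ΣK = 5.82; h_m = ΣK·V²/2g = 0.7887 m
Total H_L = 20.85 + 0.7887 = 21.64 m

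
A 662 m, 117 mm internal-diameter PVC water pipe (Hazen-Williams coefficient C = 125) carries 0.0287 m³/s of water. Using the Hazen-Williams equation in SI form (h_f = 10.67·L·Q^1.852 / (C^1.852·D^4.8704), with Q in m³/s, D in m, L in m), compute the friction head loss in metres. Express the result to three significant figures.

h_f ≈ 44.4 m

h_f = 10.67·662·0.0287^1.852 / (125^1.852·0.117^4.8704) = 44.45 m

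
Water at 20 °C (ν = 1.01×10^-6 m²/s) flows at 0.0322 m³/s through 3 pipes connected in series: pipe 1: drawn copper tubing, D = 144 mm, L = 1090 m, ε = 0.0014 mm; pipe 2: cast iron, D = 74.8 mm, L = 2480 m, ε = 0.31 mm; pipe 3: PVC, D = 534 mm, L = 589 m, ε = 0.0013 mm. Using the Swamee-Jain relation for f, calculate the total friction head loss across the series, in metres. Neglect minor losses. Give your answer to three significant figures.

H ≈ 2650 m

Pipe 1: V = 1.977 m/s, Re = 2.82×10^5, ε/D = 9.72×10^-6, f = 0.01465, h_1 = f(L/D)V²/2g = 22.10 m
Pipe 2: V = 7.328 m/s, Re = 5.43×10^5, ε/D = 0.00414, f = 0.02901, h_2 = f(L/D)V²/2g = 2632 m
Pipe 3: V = 0.1438 m/s, Re = 7.60×10^4, ε/D = 2.43×10^-6, f = 0.01894, h_3 = f(L/D)V²/2g = 0.02202 m
Series → Q common, losses add: H = Σh = 2654 m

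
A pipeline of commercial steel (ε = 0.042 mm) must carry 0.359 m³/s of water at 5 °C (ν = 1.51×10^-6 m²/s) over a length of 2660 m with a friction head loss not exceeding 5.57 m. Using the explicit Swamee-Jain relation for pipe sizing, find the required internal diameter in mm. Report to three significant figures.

Swamee-Jain (Type III): D = 0.66·[ε^1.25·(LQ²/(gh_f))^4.75 + ν·Q^9.4·(L/(gh_f))^5.2]^0.04
LQ²/(gh_f) = 6.274; L/(gh_f) = 48.68
Term 1 = ε^1.25·(…)^4.75 = 0.0208; Term 2 = ν·Q^9.4·(…)^5.2 = 0.0590
D = 0.66·(0.0208 + 0.0590)^0.04 = 0.5965 m = 597 mm
Check: V = 1.28 m/s, Re = 5.07×10^5, f = 0.01408, h_f = 5.28 m ≈ 5.57 m ✓

D ≈ 597 mm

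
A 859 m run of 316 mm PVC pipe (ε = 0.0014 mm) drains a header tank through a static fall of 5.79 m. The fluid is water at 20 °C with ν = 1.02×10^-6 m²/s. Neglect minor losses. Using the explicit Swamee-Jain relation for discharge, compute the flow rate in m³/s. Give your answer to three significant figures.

Q ≈ 0.141 m³/s

Swamee-Jain (Type II): Q = -0.965·√(gD⁵h_f/L)·ln[ε/(3.7D) + √(3.17ν²L/(gD³h_f))]
√(gD⁵h_f/L) = √(9.81·0.316⁵·5.79/859) = 0.01443
ε/(3.7D) = 1.20×10^-6; √(3.17ν²L/(gD³h_f)) = 3.98×10^-5
Q = -0.965·0.01443·ln(4.096×10^-5) = 0.1407 m³/s
Check: V = 1.79 m/s, Re = 5.56×10^5, f = 0.01292, h_f = 5.76 m ≈ 5.79 m ✓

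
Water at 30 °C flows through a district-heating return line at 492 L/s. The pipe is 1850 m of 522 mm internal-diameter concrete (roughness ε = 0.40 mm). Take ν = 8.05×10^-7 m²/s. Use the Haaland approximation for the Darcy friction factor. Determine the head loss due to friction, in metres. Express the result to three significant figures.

h_f ≈ 17.8 m

V = 4Q/(πD²) = 4·0.492/(π·0.522²) = 2.299 m/s
Re = VD/ν = 2.299·0.522/8.05×10^-7 = 1.49×10^6 → turbulent
ε/D = 0.40/522 = 7.66×10^-4
Haaland: f = 0.01868
h_f = f(L/D)V²/(2g) = 0.01868·(1850/0.522)·2.299²/(2·9.81) = 17.83 m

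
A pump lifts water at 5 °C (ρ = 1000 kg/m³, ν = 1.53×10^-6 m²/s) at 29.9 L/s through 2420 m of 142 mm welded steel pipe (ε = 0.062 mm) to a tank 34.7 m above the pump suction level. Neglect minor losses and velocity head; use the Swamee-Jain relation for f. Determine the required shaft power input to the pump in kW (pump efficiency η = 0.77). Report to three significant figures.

V = 4Q/(πD²) = 1.888 m/s; Re = 1.75×10^5; ε/D = 4.37×10^-4; f = 0.01884
h_f = f(L/D)V²/2g = 58.33 m
Total head H = z + h_f = 34.7 + 58.33 = 93.03 m
P_hyd = ρgQH = 1000·9.81·0.0299·93.03 = 27.29 kW
P_shaft = P_hyd/η = 27.29/0.77 = 35.44 kW

P_shaft ≈ 35.4 kW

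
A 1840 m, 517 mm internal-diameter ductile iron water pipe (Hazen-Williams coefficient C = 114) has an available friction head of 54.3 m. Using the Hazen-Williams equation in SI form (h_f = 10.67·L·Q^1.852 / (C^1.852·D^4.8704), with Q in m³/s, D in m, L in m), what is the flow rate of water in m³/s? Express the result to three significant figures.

Q ≈ 0.836 m³/s

Rearranging: Q = [h_f·C^1.852·D^4.8704 / (10.67·L)]^(1/1.852)
Q = [54.3·114^1.852·0.517^4.8704 / (10.67·1840)]^0.540 = 0.8359 m³/s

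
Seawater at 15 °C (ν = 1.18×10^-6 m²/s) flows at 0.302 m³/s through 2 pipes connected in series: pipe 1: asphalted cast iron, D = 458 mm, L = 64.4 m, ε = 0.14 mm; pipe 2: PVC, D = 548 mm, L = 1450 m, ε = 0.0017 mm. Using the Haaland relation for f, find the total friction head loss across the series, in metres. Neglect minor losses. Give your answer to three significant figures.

H ≈ 3.19 m

Pipe 1: V = 1.833 m/s, Re = 7.11×10^5, ε/D = 3.06×10^-4, f = 0.01588, h_1 = f(L/D)V²/2g = 0.3825 m
Pipe 2: V = 1.280 m/s, Re = 5.95×10^5, ε/D = 3.10×10^-6, f = 0.01271, h_2 = f(L/D)V²/2g = 2.809 m
Series → Q common, losses add: H = Σh = 3.192 m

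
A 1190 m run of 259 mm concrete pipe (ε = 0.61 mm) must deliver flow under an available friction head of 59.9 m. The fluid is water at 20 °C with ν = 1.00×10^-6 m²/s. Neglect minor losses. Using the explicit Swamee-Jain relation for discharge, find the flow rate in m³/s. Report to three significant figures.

Swamee-Jain (Type II): Q = -0.965·√(gD⁵h_f/L)·ln[ε/(3.7D) + √(3.17ν²L/(gD³h_f))]
√(gD⁵h_f/L) = √(9.81·0.259⁵·59.9/1190) = 0.02399
ε/(3.7D) = 6.37×10^-4; √(3.17ν²L/(gD³h_f)) = 1.92×10^-5
Q = -0.965·0.02399·ln(6.558×10^-4) = 0.1697 m³/s
Check: V = 3.22 m/s, Re = 8.34×10^5, f = 0.02475, h_f = 60.1 m ≈ 59.9 m ✓

Q ≈ 0.170 m³/s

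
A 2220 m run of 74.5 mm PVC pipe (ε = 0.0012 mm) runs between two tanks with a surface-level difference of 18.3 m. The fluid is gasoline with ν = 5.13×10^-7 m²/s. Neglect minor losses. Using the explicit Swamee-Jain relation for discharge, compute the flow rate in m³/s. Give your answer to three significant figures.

Swamee-Jain (Type II): Q = -0.965·√(gD⁵h_f/L)·ln[ε/(3.7D) + √(3.17ν²L/(gD³h_f))]
√(gD⁵h_f/L) = √(9.81·0.0745⁵·18.3/2220) = 4.308×10^-4
ε/(3.7D) = 4.35×10^-6; √(3.17ν²L/(gD³h_f)) = 1.58×10^-4
Q = -0.965·4.308×10^-4·ln(1.623×10^-4) = 0.003628 m³/s
Check: V = 0.832 m/s, Re = 1.21×10^5, f = 0.01729, h_f = 18.2 m ≈ 18.3 m ✓

Q ≈ 0.00363 m³/s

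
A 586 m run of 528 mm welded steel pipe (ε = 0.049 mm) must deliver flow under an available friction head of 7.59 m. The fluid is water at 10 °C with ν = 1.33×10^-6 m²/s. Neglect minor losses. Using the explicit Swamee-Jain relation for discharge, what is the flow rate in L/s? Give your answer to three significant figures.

Swamee-Jain (Type II): Q = -0.965·√(gD⁵h_f/L)·ln[ε/(3.7D) + √(3.17ν²L/(gD³h_f))]
√(gD⁵h_f/L) = √(9.81·0.528⁵·7.59/586) = 0.07221
ε/(3.7D) = 2.51×10^-5; √(3.17ν²L/(gD³h_f)) = 1.73×10^-5
Q = -0.965·0.07221·ln(4.240×10^-5) = 0.7016 m³/s
Check: V = 3.20 m/s, Re = 1.27×10^6, f = 0.01314, h_f = 7.63 m ≈ 7.59 m ✓

Q ≈ 702 L/s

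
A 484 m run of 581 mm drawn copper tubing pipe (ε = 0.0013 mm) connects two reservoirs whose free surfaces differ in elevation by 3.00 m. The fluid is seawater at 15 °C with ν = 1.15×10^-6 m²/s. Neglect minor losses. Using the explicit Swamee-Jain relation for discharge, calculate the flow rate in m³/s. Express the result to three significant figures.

Q ≈ 0.664 m³/s

Swamee-Jain (Type II): Q = -0.965·√(gD⁵h_f/L)·ln[ε/(3.7D) + √(3.17ν²L/(gD³h_f))]
√(gD⁵h_f/L) = √(9.81·0.581⁵·3.00/484) = 0.06345
ε/(3.7D) = 6.05×10^-7; √(3.17ν²L/(gD³h_f)) = 1.87×10^-5
Q = -0.965·0.06345·ln(1.935×10^-5) = 0.6645 m³/s
Check: V = 2.51 m/s, Re = 1.27×10^6, f = 0.01122, h_f = 2.99 m ≈ 3.00 m ✓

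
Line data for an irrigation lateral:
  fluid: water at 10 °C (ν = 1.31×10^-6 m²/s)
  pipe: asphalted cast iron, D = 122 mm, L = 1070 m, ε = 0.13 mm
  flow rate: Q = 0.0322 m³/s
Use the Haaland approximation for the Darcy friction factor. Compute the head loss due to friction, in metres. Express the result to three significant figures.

h_f ≈ 71.0 m

V = 4Q/(πD²) = 4·0.0322/(π·0.122²) = 2.755 m/s
Re = VD/ν = 2.755·0.122/1.31×10^-6 = 2.57×10^5 → turbulent
ε/D = 0.13/122 = 0.00107
Haaland: f = 0.02093
h_f = f(L/D)V²/(2g) = 0.02093·(1070/0.122)·2.755²/(2·9.81) = 70.97 m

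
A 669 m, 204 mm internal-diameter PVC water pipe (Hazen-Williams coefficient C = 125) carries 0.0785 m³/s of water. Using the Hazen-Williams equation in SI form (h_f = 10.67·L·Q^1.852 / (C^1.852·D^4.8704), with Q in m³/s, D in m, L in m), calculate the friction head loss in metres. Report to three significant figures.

h_f ≈ 19.3 m

h_f = 10.67·669·0.0785^1.852 / (125^1.852·0.204^4.8704) = 19.31 m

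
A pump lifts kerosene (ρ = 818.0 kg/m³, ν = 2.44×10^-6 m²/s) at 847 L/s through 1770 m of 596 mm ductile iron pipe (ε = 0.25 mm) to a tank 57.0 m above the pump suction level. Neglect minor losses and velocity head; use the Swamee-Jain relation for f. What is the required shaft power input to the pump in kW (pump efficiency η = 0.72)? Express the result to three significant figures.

P_shaft ≈ 761 kW

V = 4Q/(πD²) = 3.036 m/s; Re = 7.42×10^5; ε/D = 4.19×10^-4; f = 0.01692
h_f = f(L/D)V²/2g = 23.61 m
Total head H = z + h_f = 57.0 + 23.61 = 80.61 m
P_hyd = ρgQH = 818.0·9.81·0.847·80.61 = 547.9 kW
P_shaft = P_hyd/η = 547.9/0.72 = 760.9 kW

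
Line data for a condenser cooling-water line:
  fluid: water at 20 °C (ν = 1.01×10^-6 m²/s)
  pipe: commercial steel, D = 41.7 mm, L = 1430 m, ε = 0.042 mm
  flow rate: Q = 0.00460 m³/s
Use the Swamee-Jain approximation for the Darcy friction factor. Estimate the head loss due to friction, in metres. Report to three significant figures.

h_f ≈ 431 m

V = 4Q/(πD²) = 4·0.00460/(π·0.0417²) = 3.368 m/s
Re = VD/ν = 3.368·0.0417/1.01×10^-6 = 1.39×10^5 → turbulent
ε/D = 0.042/41.7 = 0.00101
Swamee-Jain: f = 0.02175
h_f = f(L/D)V²/(2g) = 0.02175·(1430/0.0417)·3.368²/(2·9.81) = 431.3 m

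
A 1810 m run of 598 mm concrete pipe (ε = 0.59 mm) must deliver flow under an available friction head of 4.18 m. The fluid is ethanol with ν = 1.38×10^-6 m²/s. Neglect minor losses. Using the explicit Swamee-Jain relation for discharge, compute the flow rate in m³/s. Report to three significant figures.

Q ≈ 0.326 m³/s

Swamee-Jain (Type II): Q = -0.965·√(gD⁵h_f/L)·ln[ε/(3.7D) + √(3.17ν²L/(gD³h_f))]
√(gD⁵h_f/L) = √(9.81·0.598⁵·4.18/1810) = 0.04162
ε/(3.7D) = 2.67×10^-4; √(3.17ν²L/(gD³h_f)) = 3.53×10^-5
Q = -0.965·0.04162·ln(3.020×10^-4) = 0.3256 m³/s
Check: V = 1.16 m/s, Re = 5.02×10^5, f = 0.02029, h_f = 4.21 m ≈ 4.18 m ✓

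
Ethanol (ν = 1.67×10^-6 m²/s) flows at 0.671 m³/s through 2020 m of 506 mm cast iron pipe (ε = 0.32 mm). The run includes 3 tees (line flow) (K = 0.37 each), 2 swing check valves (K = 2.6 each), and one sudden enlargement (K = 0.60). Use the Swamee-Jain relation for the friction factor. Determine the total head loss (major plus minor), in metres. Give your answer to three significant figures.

V = 4Q/(πD²) = 3.337 m/s; V²/2g = 0.5675 m
Re = 1.01×10^6, ε/D = 6.32×10^-4 → f = 0.01813 (Swamee-Jain)
Major: h_f = f(L/D)·V²/2g = 0.01813·3992·0.5675 = 41.08 m
Minor: ΣK = 6.91; h_m = ΣK·V²/2g = 3.921 m
Total H_L = 41.08 + 3.921 = 45.00 m

H_L ≈ 45.0 m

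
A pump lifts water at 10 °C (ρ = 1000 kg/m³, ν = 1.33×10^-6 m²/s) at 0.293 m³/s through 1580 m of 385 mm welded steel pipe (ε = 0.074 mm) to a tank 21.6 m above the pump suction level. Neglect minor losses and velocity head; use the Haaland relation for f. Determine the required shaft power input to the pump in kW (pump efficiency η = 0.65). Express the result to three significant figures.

P_shaft ≈ 182 kW

V = 4Q/(πD²) = 2.517 m/s; Re = 7.29×10^5; ε/D = 1.92×10^-4; f = 0.01479
h_f = f(L/D)V²/2g = 19.60 m
Total head H = z + h_f = 21.6 + 19.60 = 41.20 m
P_hyd = ρgQH = 1000·9.81·0.293·41.20 = 118.4 kW
P_shaft = P_hyd/η = 118.4/0.65 = 182.2 kW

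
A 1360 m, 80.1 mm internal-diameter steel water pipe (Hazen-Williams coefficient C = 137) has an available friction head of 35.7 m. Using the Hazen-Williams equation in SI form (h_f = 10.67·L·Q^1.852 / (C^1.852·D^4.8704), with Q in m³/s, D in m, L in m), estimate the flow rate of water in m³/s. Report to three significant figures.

Rearranging: Q = [h_f·C^1.852·D^4.8704 / (10.67·L)]^(1/1.852)
Q = [35.7·137^1.852·0.0801^4.8704 / (10.67·1360)]^0.540 = 0.006994 m³/s

Q ≈ 0.00699 m³/s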